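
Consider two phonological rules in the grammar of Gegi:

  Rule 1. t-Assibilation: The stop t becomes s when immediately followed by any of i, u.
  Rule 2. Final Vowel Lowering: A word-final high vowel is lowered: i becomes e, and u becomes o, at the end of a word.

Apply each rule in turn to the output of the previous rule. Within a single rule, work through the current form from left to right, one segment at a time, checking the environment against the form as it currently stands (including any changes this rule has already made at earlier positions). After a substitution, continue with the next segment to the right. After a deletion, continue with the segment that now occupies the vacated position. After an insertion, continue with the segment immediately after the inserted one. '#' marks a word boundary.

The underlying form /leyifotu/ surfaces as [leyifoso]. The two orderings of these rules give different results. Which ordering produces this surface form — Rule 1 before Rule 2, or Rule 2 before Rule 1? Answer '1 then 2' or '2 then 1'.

1 then 2

Order 1 then 2:
  1 t-Assibilation: [leyifotu] → [leyifosu]
  2 Final Vowel Lowering: [leyifosu] → [leyifoso]
  result: [leyifoso]
Order 2 then 1:
  2 Final Vowel Lowering: [leyifotu] → [leyifoto]
  1 t-Assibilation: no change — [leyifoto]
  result: [leyifoto]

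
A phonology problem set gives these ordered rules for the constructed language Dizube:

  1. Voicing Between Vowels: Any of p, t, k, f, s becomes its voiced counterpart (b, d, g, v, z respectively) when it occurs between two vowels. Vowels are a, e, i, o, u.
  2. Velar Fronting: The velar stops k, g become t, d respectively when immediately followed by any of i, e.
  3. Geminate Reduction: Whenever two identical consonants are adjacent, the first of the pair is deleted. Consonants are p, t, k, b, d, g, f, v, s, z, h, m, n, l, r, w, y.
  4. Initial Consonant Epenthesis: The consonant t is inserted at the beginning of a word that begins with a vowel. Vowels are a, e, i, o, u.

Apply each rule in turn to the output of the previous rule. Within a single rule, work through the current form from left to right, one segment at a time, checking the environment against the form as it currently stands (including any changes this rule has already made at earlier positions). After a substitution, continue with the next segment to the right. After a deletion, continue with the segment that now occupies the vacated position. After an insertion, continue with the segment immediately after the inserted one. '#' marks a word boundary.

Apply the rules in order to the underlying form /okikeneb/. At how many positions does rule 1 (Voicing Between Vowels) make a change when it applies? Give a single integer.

2

1 Voicing Between Vowels: [okikeneb] → [ogigeneb]
2 Velar Fronting: [ogigeneb] → [odideneb]
3 Geminate Reduction: no change — [odideneb]
4 Initial Consonant Epenthesis: [odideneb] → [todideneb]
Rule 1 changed 2 position(s).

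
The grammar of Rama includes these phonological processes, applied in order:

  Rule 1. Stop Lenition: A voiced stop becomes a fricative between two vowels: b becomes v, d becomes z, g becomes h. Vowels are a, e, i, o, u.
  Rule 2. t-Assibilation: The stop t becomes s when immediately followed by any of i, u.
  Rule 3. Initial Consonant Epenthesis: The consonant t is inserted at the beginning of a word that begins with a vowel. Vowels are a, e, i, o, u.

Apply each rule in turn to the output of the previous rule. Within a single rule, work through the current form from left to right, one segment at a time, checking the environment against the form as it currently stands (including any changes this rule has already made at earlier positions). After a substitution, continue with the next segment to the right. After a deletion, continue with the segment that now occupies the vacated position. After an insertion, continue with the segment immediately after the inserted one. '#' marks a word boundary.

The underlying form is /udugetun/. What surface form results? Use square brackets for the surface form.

[tuzuhesun]

Rule 1 Stop Lenition: [udugetun] → [uzuhetun]
Rule 2 t-Assibilation: [uzuhetun] → [uzuhesun]
Rule 3 Initial Consonant Epenthesis: [uzuhesun] → [tuzuhesun]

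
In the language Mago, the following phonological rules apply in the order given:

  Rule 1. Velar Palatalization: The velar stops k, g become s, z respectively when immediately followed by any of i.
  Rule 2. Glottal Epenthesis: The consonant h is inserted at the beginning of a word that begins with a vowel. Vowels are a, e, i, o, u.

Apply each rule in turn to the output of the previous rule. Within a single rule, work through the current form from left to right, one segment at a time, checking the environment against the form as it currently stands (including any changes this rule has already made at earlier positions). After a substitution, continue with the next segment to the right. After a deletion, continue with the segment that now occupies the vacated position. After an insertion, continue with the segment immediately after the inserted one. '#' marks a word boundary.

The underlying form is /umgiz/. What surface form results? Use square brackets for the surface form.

Rule 1 Velar Palatalization: [umgiz] → [umziz]
Rule 2 Glottal Epenthesis: [umziz] → [humziz]

[humziz]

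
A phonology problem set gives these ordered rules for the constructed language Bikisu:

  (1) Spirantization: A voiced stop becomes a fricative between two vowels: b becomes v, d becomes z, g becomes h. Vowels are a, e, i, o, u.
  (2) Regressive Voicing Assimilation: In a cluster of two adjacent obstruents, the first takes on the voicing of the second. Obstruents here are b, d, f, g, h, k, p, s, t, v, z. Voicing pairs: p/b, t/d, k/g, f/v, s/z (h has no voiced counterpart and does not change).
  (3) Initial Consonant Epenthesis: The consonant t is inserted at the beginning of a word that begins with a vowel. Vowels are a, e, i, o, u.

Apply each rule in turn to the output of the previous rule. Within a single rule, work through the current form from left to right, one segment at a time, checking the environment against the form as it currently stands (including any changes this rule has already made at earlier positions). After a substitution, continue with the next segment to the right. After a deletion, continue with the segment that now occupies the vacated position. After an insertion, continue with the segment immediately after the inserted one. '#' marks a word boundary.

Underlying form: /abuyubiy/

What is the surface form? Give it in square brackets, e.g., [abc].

[tavuyuviy]

(1) Spirantization: [abuyubiy] → [avuyuviy]
(2) Regressive Voicing Assimilation: no change — [avuyuviy]
(3) Initial Consonant Epenthesis: [avuyuviy] → [tavuyuviy]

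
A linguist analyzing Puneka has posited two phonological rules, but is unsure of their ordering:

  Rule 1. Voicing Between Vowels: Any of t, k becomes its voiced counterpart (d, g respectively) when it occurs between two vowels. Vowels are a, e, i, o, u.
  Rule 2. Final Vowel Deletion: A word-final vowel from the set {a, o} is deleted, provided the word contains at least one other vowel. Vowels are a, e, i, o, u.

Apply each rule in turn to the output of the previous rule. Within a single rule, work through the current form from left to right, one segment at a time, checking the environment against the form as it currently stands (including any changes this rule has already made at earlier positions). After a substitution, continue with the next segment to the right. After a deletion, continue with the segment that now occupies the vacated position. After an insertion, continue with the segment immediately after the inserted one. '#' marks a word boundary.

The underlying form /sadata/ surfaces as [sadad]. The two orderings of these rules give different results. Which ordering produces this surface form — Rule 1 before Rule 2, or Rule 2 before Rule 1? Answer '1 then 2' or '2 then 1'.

1 then 2

Order 1 then 2:
  1 Voicing Between Vowels: [sadata] → [sadada]
  2 Final Vowel Deletion: [sadada] → [sadad]
  result: [sadad]
Order 2 then 1:
  2 Final Vowel Deletion: [sadata] → [sadat]
  1 Voicing Between Vowels: no change — [sadat]
  result: [sadat]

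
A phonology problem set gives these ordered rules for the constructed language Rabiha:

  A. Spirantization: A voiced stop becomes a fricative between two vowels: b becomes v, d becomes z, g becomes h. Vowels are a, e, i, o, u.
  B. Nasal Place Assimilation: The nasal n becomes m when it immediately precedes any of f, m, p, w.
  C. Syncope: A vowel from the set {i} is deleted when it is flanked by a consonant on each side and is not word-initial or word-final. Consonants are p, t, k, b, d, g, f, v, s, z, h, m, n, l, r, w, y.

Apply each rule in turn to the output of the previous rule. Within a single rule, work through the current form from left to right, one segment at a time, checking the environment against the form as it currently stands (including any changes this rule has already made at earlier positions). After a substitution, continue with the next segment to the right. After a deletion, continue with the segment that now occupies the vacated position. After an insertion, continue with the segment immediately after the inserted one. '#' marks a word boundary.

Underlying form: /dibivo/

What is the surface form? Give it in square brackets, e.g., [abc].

[dvvo]

A Spirantization: [dibivo] → [divivo]
B Nasal Place Assimilation: no change — [divivo]
C Syncope: [divivo] → [dvvo]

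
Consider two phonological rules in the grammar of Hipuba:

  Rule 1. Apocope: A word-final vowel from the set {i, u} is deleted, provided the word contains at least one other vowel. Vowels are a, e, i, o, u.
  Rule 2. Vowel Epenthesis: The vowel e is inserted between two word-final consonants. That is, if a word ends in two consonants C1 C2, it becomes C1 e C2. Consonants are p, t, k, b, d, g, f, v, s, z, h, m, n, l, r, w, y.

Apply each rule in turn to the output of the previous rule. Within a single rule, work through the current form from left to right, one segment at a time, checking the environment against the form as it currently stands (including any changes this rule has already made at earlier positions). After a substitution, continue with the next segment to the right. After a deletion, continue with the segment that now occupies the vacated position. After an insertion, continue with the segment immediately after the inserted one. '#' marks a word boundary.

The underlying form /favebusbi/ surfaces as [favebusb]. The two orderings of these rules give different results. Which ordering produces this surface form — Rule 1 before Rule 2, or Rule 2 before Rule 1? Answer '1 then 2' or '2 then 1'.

Order 1 then 2:
  1 Apocope: [favebusbi] → [favebusb]
  2 Vowel Epenthesis: [favebusb] → [favebuseb]
  result: [favebuseb]
Order 2 then 1:
  2 Vowel Epenthesis: no change — [favebusbi]
  1 Apocope: [favebusbi] → [favebusb]
  result: [favebusb]

2 then 1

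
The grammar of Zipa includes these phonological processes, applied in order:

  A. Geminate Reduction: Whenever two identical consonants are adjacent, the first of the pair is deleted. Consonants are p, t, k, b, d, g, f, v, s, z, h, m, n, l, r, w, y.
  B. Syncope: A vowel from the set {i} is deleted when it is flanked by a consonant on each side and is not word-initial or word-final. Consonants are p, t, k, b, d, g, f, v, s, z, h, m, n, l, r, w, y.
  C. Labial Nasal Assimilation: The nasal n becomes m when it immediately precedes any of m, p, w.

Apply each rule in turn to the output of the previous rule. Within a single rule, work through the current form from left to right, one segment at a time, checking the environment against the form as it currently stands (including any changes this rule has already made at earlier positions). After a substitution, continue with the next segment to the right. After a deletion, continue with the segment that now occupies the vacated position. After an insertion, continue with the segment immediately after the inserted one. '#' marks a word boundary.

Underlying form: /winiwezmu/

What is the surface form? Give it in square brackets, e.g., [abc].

A Geminate Reduction: no change — [winiwezmu]
B Syncope: [winiwezmu] → [wnwezmu]
C Labial Nasal Assimilation: [wnwezmu] → [wmwezmu]

[wmwezmu]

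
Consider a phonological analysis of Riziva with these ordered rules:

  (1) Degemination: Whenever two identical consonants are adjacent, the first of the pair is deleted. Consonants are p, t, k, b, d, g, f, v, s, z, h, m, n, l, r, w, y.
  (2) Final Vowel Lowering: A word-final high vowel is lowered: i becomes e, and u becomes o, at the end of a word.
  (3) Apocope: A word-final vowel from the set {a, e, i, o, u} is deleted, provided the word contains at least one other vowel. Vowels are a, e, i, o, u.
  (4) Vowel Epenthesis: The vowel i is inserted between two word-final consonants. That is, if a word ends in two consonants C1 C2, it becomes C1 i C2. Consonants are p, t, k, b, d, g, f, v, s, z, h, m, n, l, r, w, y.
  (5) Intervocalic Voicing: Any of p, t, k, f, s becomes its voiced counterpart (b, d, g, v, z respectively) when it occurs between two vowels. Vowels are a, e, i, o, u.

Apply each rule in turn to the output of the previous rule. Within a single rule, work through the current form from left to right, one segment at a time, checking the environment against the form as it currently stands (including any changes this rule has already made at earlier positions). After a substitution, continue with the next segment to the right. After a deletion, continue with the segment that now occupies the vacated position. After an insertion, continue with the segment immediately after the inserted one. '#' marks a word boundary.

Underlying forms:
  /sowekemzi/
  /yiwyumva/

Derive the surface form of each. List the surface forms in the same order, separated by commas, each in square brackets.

/sowekemzi/:
  (1) Degemination: no change — [sowekemzi]
  (2) Final Vowel Lowering: [sowekemzi] → [sowekemze]
  (3) Apocope: [sowekemze] → [sowekemz]
  (4) Vowel Epenthesis: [sowekemz] → [sowekemiz]
  (5) Intervocalic Voicing: [sowekemiz] → [sowegemiz]
/yiwyumva/:
  (1) Degemination: no change — [yiwyumva]
  (2) Final Vowel Lowering: no change — [yiwyumva]
  (3) Apocope: [yiwyumva] → [yiwyumv]
  (4) Vowel Epenthesis: [yiwyumv] → [yiwyumiv]
  (5) Intervocalic Voicing: no change — [yiwyumiv]

[sowegemiz], [yiwyumiv]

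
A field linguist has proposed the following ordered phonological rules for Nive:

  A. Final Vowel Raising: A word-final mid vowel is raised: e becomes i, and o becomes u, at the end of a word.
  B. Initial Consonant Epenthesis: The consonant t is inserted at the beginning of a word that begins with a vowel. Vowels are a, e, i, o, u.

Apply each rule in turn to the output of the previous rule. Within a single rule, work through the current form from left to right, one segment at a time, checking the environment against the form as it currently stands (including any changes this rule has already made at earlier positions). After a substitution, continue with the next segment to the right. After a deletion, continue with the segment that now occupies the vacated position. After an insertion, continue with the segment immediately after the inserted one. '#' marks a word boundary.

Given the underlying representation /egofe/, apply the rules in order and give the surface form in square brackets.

A Final Vowel Raising: [egofe] → [egofi]
B Initial Consonant Epenthesis: [egofi] → [tegofi]

[tegofi]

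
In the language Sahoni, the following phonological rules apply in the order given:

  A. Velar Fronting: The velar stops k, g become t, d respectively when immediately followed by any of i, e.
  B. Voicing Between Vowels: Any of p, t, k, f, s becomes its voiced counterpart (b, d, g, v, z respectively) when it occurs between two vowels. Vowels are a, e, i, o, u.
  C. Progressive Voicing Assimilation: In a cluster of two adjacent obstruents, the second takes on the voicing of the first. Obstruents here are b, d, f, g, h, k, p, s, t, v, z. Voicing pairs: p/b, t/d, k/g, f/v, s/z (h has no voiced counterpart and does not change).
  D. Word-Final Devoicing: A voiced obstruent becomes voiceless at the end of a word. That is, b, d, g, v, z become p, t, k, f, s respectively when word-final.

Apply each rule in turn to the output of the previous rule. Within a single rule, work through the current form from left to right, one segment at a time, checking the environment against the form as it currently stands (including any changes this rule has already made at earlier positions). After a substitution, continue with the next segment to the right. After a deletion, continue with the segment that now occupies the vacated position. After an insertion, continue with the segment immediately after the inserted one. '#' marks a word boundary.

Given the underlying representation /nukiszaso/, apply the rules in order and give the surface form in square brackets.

A Velar Fronting: [nukiszaso] → [nutiszaso]
B Voicing Between Vowels: [nutiszaso] → [nudiszazo]
C Progressive Voicing Assimilation: [nudiszazo] → [nudissazo]
D Word-Final Devoicing: no change — [nudissazo]

[nudissazo]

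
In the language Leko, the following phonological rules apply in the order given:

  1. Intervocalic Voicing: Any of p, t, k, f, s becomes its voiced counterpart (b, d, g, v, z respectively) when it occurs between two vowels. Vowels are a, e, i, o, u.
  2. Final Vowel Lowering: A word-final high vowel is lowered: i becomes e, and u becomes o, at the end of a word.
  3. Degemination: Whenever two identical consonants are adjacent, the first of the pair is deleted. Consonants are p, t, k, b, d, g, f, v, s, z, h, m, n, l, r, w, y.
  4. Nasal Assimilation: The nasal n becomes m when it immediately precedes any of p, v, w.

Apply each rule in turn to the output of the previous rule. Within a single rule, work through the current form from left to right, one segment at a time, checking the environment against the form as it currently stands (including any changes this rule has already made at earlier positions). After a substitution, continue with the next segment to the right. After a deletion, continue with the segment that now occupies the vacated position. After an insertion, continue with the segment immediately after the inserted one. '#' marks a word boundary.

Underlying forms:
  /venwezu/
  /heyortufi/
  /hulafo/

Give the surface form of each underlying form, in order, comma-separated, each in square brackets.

[vemwezo], [heyortuve], [hulavo]

/venwezu/:
  1 Intervocalic Voicing: no change — [venwezu]
  2 Final Vowel Lowering: [venwezu] → [venwezo]
  3 Degemination: no change — [venwezo]
  4 Nasal Assimilation: [venwezo] → [vemwezo]
/heyortufi/:
  1 Intervocalic Voicing: [heyortufi] → [heyortuvi]
  2 Final Vowel Lowering: [heyortuvi] → [heyortuve]
  3 Degemination: no change — [heyortuve]
  4 Nasal Assimilation: no change — [heyortuve]
/hulafo/:
  1 Intervocalic Voicing: [hulafo] → [hulavo]
  2 Final Vowel Lowering: no change — [hulavo]
  3 Degemination: no change — [hulavo]
  4 Nasal Assimilation: no change — [hulavo]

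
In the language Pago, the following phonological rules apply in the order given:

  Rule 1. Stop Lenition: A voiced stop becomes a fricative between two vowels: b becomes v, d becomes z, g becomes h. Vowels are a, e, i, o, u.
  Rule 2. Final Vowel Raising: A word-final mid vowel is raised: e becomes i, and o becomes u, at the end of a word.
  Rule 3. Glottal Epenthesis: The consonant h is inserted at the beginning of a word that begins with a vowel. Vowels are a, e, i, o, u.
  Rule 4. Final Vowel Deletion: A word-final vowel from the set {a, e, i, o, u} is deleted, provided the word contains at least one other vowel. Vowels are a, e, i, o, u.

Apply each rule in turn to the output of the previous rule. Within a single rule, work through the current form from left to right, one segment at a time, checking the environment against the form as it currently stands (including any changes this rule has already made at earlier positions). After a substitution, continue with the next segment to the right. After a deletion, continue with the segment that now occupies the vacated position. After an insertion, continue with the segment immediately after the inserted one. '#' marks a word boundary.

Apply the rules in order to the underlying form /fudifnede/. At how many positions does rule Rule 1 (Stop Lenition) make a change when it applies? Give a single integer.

Rule 1 Stop Lenition: [fudifnede] → [fuzifneze]
Rule 2 Final Vowel Raising: [fuzifneze] → [fuzifnezi]
Rule 3 Glottal Epenthesis: no change — [fuzifnezi]
Rule 4 Final Vowel Deletion: [fuzifnezi] → [fuzifnez]
Rule Rule 1 changed 2 position(s).

2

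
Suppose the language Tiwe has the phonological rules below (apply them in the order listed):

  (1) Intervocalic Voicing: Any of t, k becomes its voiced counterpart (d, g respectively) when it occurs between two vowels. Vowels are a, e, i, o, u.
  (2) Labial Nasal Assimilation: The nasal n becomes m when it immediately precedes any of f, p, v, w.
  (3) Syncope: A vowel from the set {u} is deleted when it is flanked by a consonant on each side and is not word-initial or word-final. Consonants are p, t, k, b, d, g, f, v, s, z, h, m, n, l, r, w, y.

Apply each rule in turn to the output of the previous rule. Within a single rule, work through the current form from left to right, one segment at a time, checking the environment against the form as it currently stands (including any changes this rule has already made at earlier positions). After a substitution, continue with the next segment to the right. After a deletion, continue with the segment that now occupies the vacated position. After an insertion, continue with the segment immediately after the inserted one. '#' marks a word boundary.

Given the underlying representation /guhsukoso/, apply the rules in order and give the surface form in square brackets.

[ghsgoso]

(1) Intervocalic Voicing: [guhsukoso] → [guhsugoso]
(2) Labial Nasal Assimilation: no change — [guhsugoso]
(3) Syncope: [guhsugoso] → [ghsgoso]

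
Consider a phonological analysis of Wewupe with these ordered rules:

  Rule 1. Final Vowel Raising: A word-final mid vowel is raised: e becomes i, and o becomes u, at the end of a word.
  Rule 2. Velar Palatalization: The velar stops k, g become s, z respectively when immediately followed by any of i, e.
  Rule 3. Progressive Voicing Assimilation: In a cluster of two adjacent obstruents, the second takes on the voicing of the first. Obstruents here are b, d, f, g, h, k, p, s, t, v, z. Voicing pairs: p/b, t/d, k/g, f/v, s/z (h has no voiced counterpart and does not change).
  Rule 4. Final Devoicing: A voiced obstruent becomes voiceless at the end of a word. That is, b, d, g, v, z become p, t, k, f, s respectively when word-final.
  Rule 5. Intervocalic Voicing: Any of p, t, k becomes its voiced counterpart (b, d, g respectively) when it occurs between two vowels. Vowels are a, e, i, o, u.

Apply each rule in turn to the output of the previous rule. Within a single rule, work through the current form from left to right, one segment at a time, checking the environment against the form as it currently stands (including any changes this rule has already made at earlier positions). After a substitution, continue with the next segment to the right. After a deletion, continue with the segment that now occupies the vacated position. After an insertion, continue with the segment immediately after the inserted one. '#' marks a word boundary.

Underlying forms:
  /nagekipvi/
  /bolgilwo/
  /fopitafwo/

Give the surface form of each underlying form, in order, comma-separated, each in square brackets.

[nazesipfi], [bolzilwu], [fobidafwu]

/nagekipvi/:
  Rule 1 Final Vowel Raising: no change — [nagekipvi]
  Rule 2 Velar Palatalization: [nagekipvi] → [nazesipvi]
  Rule 3 Progressive Voicing Assimilation: [nazesipvi] → [nazesipfi]
  Rule 4 Final Devoicing: no change — [nazesipfi]
  Rule 5 Intervocalic Voicing: no change — [nazesipfi]
/bolgilwo/:
  Rule 1 Final Vowel Raising: [bolgilwo] → [bolgilwu]
  Rule 2 Velar Palatalization: [bolgilwu] → [bolzilwu]
  Rule 3 Progressive Voicing Assimilation: no change — [bolzilwu]
  Rule 4 Final Devoicing: no change — [bolzilwu]
  Rule 5 Intervocalic Voicing: no change — [bolzilwu]
/fopitafwo/:
  Rule 1 Final Vowel Raising: [fopitafwo] → [fopitafwu]
  Rule 2 Velar Palatalization: no change — [fopitafwu]
  Rule 3 Progressive Voicing Assimilation: no change — [fopitafwu]
  Rule 4 Final Devoicing: no change — [fopitafwu]
  Rule 5 Intervocalic Voicing: [fopitafwu] → [fobidafwu]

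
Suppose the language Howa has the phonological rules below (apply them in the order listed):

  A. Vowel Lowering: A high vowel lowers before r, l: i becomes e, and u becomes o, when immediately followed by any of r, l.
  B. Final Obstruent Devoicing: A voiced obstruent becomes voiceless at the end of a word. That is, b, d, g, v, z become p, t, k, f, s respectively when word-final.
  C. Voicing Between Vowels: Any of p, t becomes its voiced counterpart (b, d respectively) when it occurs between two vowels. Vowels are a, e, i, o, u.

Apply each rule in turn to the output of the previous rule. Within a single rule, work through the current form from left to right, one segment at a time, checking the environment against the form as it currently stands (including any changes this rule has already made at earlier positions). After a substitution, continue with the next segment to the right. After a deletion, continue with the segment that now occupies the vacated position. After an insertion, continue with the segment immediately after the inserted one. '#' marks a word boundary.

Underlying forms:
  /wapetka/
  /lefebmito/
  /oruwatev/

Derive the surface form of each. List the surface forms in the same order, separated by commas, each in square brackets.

[wabetka], [lefebmido], [oruwadef]

/wapetka/:
  A Vowel Lowering: no change — [wapetka]
  B Final Obstruent Devoicing: no change — [wapetka]
  C Voicing Between Vowels: [wapetka] → [wabetka]
/lefebmito/:
  A Vowel Lowering: no change — [lefebmito]
  B Final Obstruent Devoicing: no change — [lefebmito]
  C Voicing Between Vowels: [lefebmito] → [lefebmido]
/oruwatev/:
  A Vowel Lowering: no change — [oruwatev]
  B Final Obstruent Devoicing: [oruwatev] → [oruwatef]
  C Voicing Between Vowels: [oruwatef] → [oruwadef]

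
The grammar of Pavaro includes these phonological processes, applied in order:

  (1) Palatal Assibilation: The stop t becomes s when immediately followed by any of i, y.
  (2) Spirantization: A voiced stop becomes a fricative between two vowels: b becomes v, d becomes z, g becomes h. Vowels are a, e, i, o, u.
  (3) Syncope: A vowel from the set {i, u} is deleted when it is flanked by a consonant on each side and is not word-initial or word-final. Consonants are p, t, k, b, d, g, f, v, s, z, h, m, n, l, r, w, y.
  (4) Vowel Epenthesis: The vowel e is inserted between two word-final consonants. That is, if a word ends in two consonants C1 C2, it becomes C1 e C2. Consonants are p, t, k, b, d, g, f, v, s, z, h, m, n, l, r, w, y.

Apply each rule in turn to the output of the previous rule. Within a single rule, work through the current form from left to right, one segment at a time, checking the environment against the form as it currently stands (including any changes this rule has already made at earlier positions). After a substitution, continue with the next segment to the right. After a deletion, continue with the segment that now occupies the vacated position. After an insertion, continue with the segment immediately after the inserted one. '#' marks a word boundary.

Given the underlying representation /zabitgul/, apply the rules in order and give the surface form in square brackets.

(1) Palatal Assibilation: no change — [zabitgul]
(2) Spirantization: [zabitgul] → [zavitgul]
(3) Syncope: [zavitgul] → [zavtgl]
(4) Vowel Epenthesis: [zavtgl] → [zavtgel]

[zavtgel]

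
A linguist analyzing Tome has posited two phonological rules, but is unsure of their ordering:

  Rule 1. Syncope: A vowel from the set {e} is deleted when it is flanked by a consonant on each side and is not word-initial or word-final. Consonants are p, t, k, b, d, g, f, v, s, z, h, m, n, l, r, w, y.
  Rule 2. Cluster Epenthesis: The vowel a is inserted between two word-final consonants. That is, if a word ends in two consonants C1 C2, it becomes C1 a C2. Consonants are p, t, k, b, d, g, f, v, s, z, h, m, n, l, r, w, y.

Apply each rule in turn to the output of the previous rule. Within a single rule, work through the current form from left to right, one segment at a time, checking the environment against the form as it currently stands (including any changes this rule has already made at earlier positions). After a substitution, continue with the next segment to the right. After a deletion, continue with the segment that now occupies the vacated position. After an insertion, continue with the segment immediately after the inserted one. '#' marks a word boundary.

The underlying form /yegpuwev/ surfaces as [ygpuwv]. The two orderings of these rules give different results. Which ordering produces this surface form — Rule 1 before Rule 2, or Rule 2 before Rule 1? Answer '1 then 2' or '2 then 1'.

2 then 1

Order 1 then 2:
  1 Syncope: [yegpuwev] → [ygpuwv]
  2 Cluster Epenthesis: [ygpuwv] → [ygpuwav]
  result: [ygpuwav]
Order 2 then 1:
  2 Cluster Epenthesis: no change — [yegpuwev]
  1 Syncope: [yegpuwev] → [ygpuwv]
  result: [ygpuwv]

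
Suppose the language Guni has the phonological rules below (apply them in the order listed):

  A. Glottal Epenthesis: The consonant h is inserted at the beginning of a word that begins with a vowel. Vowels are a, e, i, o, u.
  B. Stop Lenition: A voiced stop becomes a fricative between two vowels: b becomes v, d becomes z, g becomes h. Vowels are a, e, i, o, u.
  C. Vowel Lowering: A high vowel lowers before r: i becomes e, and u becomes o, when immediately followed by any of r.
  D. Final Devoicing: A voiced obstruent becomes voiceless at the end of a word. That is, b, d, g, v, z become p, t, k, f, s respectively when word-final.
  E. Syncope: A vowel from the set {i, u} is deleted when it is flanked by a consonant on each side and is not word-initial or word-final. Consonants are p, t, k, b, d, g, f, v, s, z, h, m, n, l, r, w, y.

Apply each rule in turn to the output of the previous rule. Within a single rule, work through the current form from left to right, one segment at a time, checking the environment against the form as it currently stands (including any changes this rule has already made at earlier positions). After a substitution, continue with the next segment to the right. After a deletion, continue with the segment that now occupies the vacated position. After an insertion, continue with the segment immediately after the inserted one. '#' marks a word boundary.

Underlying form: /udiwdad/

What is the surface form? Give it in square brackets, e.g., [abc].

[hzwdat]

A Glottal Epenthesis: [udiwdad] → [hudiwdad]
B Stop Lenition: [hudiwdad] → [huziwdad]
C Vowel Lowering: no change — [huziwdad]
D Final Devoicing: [huziwdad] → [huziwdat]
E Syncope: [huziwdat] → [hzwdat]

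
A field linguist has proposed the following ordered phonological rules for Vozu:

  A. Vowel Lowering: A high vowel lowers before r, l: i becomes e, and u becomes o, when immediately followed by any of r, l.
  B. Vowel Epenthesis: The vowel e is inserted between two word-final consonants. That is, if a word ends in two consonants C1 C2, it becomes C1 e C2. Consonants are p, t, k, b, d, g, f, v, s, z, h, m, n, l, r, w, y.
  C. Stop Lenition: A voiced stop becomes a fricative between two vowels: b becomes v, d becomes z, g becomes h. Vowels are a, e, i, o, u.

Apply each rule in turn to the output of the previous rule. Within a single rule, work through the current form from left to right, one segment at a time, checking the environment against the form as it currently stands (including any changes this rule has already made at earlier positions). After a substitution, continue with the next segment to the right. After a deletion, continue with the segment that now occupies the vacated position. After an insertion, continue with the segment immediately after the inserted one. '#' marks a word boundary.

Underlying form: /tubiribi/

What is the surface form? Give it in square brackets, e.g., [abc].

A Vowel Lowering: [tubiribi] → [tuberibi]
B Vowel Epenthesis: no change — [tuberibi]
C Stop Lenition: [tuberibi] → [tuverivi]

[tuverivi]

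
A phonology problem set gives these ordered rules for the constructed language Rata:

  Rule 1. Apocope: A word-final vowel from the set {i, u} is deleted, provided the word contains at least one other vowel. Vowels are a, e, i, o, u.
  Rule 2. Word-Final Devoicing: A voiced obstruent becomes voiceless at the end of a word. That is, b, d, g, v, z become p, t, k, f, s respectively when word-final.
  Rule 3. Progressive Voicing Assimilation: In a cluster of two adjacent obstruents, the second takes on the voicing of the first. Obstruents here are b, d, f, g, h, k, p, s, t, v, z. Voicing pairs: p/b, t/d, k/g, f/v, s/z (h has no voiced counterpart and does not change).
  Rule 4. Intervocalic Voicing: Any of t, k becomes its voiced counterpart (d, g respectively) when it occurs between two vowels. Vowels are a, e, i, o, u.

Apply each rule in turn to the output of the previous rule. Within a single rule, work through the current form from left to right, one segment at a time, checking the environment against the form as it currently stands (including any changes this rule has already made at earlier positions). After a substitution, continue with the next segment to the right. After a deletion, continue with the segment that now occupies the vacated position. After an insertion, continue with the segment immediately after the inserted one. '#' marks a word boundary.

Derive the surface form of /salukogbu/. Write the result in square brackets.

[salugogb]

Rule 1 Apocope: [salukogbu] → [salukogb]
Rule 2 Word-Final Devoicing: [salukogb] → [salukogp]
Rule 3 Progressive Voicing Assimilation: [salukogp] → [salukogb]
Rule 4 Intervocalic Voicing: [salukogb] → [salugogb]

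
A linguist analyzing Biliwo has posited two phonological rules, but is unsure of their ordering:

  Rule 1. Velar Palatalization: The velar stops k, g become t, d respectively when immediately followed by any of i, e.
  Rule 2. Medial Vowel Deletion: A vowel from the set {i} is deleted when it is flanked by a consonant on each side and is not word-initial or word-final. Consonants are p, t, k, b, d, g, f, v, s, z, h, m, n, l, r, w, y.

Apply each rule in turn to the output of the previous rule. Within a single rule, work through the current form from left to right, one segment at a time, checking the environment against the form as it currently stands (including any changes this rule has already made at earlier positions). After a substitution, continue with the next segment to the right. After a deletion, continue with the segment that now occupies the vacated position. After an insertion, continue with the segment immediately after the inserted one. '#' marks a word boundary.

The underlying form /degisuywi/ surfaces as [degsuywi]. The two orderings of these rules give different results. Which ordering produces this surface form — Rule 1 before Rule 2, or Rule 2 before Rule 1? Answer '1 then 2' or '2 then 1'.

Order 1 then 2:
  1 Velar Palatalization: [degisuywi] → [dedisuywi]
  2 Medial Vowel Deletion: [dedisuywi] → [dedsuywi]
  result: [dedsuywi]
Order 2 then 1:
  2 Medial Vowel Deletion: [degisuywi] → [degsuywi]
  1 Velar Palatalization: no change — [degsuywi]
  result: [degsuywi]

2 then 1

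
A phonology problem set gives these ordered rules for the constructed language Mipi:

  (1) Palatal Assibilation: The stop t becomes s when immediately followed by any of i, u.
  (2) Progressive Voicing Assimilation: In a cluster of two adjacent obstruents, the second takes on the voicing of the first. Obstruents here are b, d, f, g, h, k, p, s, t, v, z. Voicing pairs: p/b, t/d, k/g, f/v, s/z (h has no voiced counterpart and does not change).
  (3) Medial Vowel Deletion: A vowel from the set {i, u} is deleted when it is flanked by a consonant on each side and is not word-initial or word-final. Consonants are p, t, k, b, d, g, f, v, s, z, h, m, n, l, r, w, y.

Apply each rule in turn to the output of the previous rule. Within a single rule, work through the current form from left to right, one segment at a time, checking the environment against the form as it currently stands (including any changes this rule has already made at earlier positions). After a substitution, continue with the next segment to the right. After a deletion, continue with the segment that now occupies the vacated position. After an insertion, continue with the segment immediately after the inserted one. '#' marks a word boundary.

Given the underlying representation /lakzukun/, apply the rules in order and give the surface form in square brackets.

[lakskn]

(1) Palatal Assibilation: no change — [lakzukun]
(2) Progressive Voicing Assimilation: [lakzukun] → [laksukun]
(3) Medial Vowel Deletion: [laksukun] → [lakskn]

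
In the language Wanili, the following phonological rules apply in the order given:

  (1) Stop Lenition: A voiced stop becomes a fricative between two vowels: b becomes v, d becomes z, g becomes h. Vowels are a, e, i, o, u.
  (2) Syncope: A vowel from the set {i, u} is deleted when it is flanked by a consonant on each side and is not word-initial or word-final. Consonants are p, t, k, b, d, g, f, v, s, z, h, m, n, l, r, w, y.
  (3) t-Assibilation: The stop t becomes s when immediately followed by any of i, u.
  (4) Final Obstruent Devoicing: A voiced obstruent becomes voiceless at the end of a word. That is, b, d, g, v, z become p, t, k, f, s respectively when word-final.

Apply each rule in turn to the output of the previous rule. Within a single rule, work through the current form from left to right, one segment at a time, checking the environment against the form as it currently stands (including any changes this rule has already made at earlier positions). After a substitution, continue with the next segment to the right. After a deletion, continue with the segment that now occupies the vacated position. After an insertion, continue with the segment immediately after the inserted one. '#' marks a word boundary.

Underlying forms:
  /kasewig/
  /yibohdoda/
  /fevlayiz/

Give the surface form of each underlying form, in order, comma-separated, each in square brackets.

/kasewig/:
  (1) Stop Lenition: no change — [kasewig]
  (2) Syncope: [kasewig] → [kasewg]
  (3) t-Assibilation: no change — [kasewg]
  (4) Final Obstruent Devoicing: [kasewg] → [kasewk]
/yibohdoda/:
  (1) Stop Lenition: [yibohdoda] → [yivohdoza]
  (2) Syncope: [yivohdoza] → [yvohdoza]
  (3) t-Assibilation: no change — [yvohdoza]
  (4) Final Obstruent Devoicing: no change — [yvohdoza]
/fevlayiz/:
  (1) Stop Lenition: no change — [fevlayiz]
  (2) Syncope: [fevlayiz] → [fevlayz]
  (3) t-Assibilation: no change — [fevlayz]
  (4) Final Obstruent Devoicing: [fevlayz] → [fevlays]

[kasewk], [yvohdoza], [fevlays]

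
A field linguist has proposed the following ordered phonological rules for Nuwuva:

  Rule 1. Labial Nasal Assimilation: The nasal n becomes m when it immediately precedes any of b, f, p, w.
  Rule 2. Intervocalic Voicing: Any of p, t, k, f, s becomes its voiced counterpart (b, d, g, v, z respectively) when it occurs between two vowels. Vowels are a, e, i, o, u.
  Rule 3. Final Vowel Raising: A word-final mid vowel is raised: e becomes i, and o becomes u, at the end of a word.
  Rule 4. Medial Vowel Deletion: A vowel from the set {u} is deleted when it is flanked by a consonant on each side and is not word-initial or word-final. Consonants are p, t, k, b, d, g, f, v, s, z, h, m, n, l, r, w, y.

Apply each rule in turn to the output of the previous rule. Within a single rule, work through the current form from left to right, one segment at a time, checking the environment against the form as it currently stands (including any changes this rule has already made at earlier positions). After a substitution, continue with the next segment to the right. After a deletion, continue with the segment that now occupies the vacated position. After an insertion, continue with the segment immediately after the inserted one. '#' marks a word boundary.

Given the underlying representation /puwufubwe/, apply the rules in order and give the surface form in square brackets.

Rule 1 Labial Nasal Assimilation: no change — [puwufubwe]
Rule 2 Intervocalic Voicing: [puwufubwe] → [puwuvubwe]
Rule 3 Final Vowel Raising: [puwuvubwe] → [puwuvubwi]
Rule 4 Medial Vowel Deletion: [puwuvubwi] → [pwvbwi]

[pwvbwi]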